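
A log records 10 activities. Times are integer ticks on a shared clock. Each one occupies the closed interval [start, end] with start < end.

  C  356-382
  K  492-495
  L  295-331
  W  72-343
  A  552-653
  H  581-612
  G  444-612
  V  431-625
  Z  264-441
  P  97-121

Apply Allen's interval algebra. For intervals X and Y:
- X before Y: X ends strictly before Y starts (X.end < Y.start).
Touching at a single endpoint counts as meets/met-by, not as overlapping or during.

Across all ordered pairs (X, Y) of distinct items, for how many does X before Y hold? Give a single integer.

Checking all 90 ordered pairs for relation 'before'; matching pairs in alphabetical order:
(C, A): C before A ✓
(C, G): C before G ✓
(C, H): C before H ✓
(C, K): C before K ✓
(C, V): C before V ✓
(K, A): K before A ✓
(K, H): K before H ✓
(L, A): L before A ✓
(L, C): L before C ✓
(L, G): L before G ✓
(L, H): L before H ✓
(L, K): L before K ✓
(L, V): L before V ✓
(P, A): P before A ✓
(P, C): P before C ✓
(P, G): P before G ✓
(P, H): P before H ✓
(P, K): P before K ✓
(P, L): P before L ✓
(P, V): P before V ✓
(P, Z): P before Z ✓
(W, A): W before A ✓
(W, C): W before C ✓
(W, G): W before G ✓
... plus 7 further pairs not listed.
Count: 31.

31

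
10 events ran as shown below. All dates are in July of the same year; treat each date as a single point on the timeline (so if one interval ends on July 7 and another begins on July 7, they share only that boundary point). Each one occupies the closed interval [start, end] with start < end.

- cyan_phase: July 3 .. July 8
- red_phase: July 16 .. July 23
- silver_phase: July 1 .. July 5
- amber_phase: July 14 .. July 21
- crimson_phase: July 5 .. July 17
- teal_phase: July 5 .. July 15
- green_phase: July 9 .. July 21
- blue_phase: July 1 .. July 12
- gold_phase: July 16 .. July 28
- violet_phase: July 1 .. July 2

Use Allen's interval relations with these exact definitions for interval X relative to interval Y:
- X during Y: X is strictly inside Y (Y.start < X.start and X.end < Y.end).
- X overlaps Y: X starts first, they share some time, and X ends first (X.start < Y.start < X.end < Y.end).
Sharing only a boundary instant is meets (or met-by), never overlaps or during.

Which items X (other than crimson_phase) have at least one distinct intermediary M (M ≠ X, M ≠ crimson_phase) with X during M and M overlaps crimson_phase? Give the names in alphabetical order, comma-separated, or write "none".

cyan_phase

Target crimson_phase = [July 5, July 17].
Intermediaries M with M overlaps crimson_phase: blue_phase, cyan_phase.
Via blue_phase — items with X during blue_phase: cyan_phase.
Via cyan_phase — items with X during cyan_phase: none.
Union: cyan_phase.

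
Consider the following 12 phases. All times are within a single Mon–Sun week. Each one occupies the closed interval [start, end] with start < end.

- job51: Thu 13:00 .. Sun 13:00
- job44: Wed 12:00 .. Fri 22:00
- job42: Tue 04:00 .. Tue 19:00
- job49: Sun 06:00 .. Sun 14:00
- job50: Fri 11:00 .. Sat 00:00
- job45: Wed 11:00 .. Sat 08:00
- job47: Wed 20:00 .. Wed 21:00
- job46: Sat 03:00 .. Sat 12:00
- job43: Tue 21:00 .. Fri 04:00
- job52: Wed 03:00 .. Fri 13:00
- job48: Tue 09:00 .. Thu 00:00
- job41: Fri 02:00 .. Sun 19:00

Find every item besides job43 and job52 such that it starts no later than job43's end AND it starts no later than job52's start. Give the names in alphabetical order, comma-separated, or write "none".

Conditions: its start is no later than job43's end (X.start <= Fri 04:00) AND its start is no later than job52's start (X.start <= Wed 03:00).
job41: start Fri 02:00 <= Fri 04:00? ✓; start Fri 02:00 <= Wed 03:00? ✗ → no.
job42: start Tue 04:00 <= Fri 04:00? ✓; start Tue 04:00 <= Wed 03:00? ✓ → yes.
job44: start Wed 12:00 <= Fri 04:00? ✓; start Wed 12:00 <= Wed 03:00? ✗ → no.
job45: start Wed 11:00 <= Fri 04:00? ✓; start Wed 11:00 <= Wed 03:00? ✗ → no.
job46: start Sat 03:00 <= Fri 04:00? ✗; start Sat 03:00 <= Wed 03:00? ✗ → no.
job47: start Wed 20:00 <= Fri 04:00? ✓; start Wed 20:00 <= Wed 03:00? ✗ → no.
job48: start Tue 09:00 <= Fri 04:00? ✓; start Tue 09:00 <= Wed 03:00? ✓ → yes.
job49: start Sun 06:00 <= Fri 04:00? ✗; start Sun 06:00 <= Wed 03:00? ✗ → no.
job50: start Fri 11:00 <= Fri 04:00? ✗; start Fri 11:00 <= Wed 03:00? ✗ → no.
job51: start Thu 13:00 <= Fri 04:00? ✓; start Thu 13:00 <= Wed 03:00? ✗ → no.
Result: job42, job48.

job42, job48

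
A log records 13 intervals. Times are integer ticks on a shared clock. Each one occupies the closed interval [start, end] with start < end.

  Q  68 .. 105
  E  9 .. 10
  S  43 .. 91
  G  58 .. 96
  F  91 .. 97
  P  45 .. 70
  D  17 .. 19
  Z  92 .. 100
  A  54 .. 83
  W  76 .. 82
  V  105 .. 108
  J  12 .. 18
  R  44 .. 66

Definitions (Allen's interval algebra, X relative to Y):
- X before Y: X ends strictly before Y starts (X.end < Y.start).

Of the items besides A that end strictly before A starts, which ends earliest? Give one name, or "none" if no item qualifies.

Target A = [54, 83].
D [17, 19] → before → candidate.
E [9, 10] → before → candidate.
F [91, 97] → after → excluded.
G [58, 96] → overlapped-by → excluded.
J [12, 18] → before → candidate.
P [45, 70] → overlaps → excluded.
Q [68, 105] → overlapped-by → excluded.
R [44, 66] → overlaps → excluded.
S [43, 91] → contains → excluded.
V [105, 108] → after → excluded.
W [76, 82] → during → excluded.
Z [92, 100] → after → excluded.
Among candidates, earliest end is 10 → E.

E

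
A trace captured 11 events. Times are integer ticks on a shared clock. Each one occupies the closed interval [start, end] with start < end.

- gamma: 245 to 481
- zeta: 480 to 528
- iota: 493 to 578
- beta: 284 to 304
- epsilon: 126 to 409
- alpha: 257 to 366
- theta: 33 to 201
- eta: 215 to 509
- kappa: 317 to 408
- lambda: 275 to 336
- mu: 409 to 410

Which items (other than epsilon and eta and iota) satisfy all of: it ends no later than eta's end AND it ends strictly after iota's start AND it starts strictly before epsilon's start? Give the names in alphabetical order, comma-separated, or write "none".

none

Conditions: its end is no later than eta's end (X.end <= 509) AND its end is strictly after iota's start (X.end > 493) AND its start is strictly before epsilon's start (X.start < 126).
alpha: end 366 <= 509? ✓; end 366 > 493? ✗; start 257 < 126? ✗ → no.
beta: end 304 <= 509? ✓; end 304 > 493? ✗; start 284 < 126? ✗ → no.
gamma: end 481 <= 509? ✓; end 481 > 493? ✗; start 245 < 126? ✗ → no.
kappa: end 408 <= 509? ✓; end 408 > 493? ✗; start 317 < 126? ✗ → no.
lambda: end 336 <= 509? ✓; end 336 > 493? ✗; start 275 < 126? ✗ → no.
mu: end 410 <= 509? ✓; end 410 > 493? ✗; start 409 < 126? ✗ → no.
theta: end 201 <= 509? ✓; end 201 > 493? ✗; start 33 < 126? ✓ → no.
zeta: end 528 <= 509? ✗; end 528 > 493? ✓; start 480 < 126? ✗ → no.
Result: none.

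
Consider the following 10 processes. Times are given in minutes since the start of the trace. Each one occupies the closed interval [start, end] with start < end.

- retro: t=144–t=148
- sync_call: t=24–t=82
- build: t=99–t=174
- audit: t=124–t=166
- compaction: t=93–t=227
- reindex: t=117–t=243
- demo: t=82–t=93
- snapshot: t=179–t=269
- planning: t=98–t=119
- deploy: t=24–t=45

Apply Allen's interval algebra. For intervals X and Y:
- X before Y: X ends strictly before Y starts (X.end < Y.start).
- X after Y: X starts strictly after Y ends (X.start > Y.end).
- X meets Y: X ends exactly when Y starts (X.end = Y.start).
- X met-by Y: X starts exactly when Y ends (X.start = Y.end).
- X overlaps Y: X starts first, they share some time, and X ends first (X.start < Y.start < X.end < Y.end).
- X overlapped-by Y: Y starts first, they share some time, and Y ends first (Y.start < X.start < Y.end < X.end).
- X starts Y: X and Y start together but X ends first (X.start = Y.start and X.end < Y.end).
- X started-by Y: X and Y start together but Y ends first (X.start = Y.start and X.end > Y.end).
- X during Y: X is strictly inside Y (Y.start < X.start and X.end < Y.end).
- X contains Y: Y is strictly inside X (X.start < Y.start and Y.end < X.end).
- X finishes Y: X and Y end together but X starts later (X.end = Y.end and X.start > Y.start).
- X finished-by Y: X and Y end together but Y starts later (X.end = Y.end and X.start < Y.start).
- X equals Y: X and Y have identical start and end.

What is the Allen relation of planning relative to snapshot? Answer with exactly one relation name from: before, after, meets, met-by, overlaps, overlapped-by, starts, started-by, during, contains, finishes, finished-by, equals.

planning = [t=98, t=119]; snapshot = [t=179, t=269].
Compare endpoints: planning.start < snapshot.start, planning.start < snapshot.end, planning.end < snapshot.start, planning.end < snapshot.end.
That pattern is 'before'.

before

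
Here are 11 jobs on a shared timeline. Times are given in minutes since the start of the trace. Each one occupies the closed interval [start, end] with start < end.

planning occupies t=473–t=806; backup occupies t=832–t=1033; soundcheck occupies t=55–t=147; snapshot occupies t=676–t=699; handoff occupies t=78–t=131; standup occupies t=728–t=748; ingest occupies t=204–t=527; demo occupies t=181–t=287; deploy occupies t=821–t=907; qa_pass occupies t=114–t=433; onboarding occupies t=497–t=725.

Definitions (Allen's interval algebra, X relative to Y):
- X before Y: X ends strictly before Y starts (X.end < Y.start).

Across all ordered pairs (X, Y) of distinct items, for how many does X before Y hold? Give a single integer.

42

Checking all 110 ordered pairs for relation 'before'; matching pairs in alphabetical order:
(demo, backup): demo before backup ✓
(demo, deploy): demo before deploy ✓
(demo, onboarding): demo before onboarding ✓
(demo, planning): demo before planning ✓
(demo, snapshot): demo before snapshot ✓
(demo, standup): demo before standup ✓
(handoff, backup): handoff before backup ✓
(handoff, demo): handoff before demo ✓
(handoff, deploy): handoff before deploy ✓
(handoff, ingest): handoff before ingest ✓
(handoff, onboarding): handoff before onboarding ✓
(handoff, planning): handoff before planning ✓
(handoff, snapshot): handoff before snapshot ✓
(handoff, standup): handoff before standup ✓
(ingest, backup): ingest before backup ✓
(ingest, deploy): ingest before deploy ✓
(ingest, snapshot): ingest before snapshot ✓
(ingest, standup): ingest before standup ✓
(onboarding, backup): onboarding before backup ✓
(onboarding, deploy): onboarding before deploy ✓
(onboarding, standup): onboarding before standup ✓
(planning, backup): planning before backup ✓
(planning, deploy): planning before deploy ✓
(qa_pass, backup): qa_pass before backup ✓
... plus 18 further pairs not listed.
Count: 42.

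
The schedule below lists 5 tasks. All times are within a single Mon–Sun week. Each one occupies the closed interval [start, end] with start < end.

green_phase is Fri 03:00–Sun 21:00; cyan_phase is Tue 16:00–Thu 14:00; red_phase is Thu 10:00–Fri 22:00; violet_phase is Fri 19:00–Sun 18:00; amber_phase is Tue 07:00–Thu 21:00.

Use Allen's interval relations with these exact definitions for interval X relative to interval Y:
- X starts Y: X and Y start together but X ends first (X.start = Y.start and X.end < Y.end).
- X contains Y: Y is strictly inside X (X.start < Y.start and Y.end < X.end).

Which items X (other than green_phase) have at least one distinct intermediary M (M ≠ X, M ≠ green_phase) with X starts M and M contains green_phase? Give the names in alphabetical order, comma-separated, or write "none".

Target green_phase = [Fri 03:00, Sun 21:00].
Intermediaries M with M contains green_phase: none.
Union: none.

none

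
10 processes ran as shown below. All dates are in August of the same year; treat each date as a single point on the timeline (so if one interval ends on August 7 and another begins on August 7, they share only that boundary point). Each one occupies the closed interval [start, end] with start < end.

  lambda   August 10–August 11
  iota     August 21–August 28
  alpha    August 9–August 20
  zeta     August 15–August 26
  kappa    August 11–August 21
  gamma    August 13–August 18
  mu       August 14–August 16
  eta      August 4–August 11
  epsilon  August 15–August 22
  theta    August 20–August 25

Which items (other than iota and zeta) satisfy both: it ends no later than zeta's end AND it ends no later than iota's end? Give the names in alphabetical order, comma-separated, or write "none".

alpha, epsilon, eta, gamma, kappa, lambda, mu, theta

Conditions: its end is no later than zeta's end (X.end <= August 26) AND its end is no later than iota's end (X.end <= August 28).
alpha: end August 20 <= August 26? ✓; end August 20 <= August 28? ✓ → yes.
epsilon: end August 22 <= August 26? ✓; end August 22 <= August 28? ✓ → yes.
eta: end August 11 <= August 26? ✓; end August 11 <= August 28? ✓ → yes.
gamma: end August 18 <= August 26? ✓; end August 18 <= August 28? ✓ → yes.
kappa: end August 21 <= August 26? ✓; end August 21 <= August 28? ✓ → yes.
lambda: end August 11 <= August 26? ✓; end August 11 <= August 28? ✓ → yes.
mu: end August 16 <= August 26? ✓; end August 16 <= August 28? ✓ → yes.
theta: end August 25 <= August 26? ✓; end August 25 <= August 28? ✓ → yes.
Result: alpha, epsilon, eta, gamma, kappa, lambda, mu, theta.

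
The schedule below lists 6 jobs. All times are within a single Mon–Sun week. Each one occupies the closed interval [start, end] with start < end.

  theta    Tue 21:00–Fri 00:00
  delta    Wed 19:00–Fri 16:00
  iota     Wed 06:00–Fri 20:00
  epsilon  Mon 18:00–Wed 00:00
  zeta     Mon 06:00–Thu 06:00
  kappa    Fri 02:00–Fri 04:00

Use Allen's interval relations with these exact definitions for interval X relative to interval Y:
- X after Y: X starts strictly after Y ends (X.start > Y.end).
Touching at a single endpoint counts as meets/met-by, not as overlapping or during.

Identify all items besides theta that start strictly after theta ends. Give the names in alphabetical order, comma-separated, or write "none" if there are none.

Target theta = [Tue 21:00, Fri 00:00].
delta [Wed 19:00, Fri 16:00] → overlapped-by → no.
epsilon [Mon 18:00, Wed 00:00] → overlaps → no.
iota [Wed 06:00, Fri 20:00] → overlapped-by → no.
kappa [Fri 02:00, Fri 04:00] → after → yes.
zeta [Mon 06:00, Thu 06:00] → overlaps → no.
Result: kappa.

kappa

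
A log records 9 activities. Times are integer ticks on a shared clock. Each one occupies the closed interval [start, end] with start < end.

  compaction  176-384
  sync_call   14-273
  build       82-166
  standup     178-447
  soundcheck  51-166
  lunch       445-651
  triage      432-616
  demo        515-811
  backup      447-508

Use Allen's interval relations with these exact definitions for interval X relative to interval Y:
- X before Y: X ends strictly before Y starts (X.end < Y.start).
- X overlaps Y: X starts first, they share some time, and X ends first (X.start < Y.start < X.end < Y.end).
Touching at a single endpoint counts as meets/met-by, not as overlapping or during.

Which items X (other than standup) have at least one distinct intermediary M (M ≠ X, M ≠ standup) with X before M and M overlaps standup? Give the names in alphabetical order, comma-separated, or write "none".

Target standup = [178, 447].
Intermediaries M with M overlaps standup: compaction, sync_call.
Via compaction — items with X before compaction: build, soundcheck.
Via sync_call — items with X before sync_call: none.
Union: build, soundcheck.

build, soundcheck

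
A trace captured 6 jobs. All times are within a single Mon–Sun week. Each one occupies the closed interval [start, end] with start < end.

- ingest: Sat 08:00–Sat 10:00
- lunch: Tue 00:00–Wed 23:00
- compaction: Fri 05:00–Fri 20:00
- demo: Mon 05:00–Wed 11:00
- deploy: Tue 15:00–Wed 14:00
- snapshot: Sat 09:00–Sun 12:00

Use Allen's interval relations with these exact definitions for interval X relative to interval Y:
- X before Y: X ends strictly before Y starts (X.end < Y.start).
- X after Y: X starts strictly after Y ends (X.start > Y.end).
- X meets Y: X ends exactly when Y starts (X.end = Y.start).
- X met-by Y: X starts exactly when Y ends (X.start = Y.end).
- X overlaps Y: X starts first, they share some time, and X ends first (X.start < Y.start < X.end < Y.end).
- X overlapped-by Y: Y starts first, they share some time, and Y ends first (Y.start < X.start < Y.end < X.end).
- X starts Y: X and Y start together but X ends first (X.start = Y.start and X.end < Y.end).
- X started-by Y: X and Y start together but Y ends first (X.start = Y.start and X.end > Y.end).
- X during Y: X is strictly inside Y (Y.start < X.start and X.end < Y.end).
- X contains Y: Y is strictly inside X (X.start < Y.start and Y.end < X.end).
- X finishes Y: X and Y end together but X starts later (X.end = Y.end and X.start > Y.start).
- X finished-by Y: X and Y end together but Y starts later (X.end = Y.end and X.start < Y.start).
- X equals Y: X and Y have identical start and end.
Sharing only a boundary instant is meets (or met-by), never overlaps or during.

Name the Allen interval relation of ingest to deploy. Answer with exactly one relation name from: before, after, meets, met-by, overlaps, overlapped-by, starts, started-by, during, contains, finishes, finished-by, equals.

ingest = [Sat 08:00, Sat 10:00]; deploy = [Tue 15:00, Wed 14:00].
Compare endpoints: ingest.start > deploy.start, ingest.start > deploy.end, ingest.end > deploy.start, ingest.end > deploy.end.
That pattern is 'after'.

after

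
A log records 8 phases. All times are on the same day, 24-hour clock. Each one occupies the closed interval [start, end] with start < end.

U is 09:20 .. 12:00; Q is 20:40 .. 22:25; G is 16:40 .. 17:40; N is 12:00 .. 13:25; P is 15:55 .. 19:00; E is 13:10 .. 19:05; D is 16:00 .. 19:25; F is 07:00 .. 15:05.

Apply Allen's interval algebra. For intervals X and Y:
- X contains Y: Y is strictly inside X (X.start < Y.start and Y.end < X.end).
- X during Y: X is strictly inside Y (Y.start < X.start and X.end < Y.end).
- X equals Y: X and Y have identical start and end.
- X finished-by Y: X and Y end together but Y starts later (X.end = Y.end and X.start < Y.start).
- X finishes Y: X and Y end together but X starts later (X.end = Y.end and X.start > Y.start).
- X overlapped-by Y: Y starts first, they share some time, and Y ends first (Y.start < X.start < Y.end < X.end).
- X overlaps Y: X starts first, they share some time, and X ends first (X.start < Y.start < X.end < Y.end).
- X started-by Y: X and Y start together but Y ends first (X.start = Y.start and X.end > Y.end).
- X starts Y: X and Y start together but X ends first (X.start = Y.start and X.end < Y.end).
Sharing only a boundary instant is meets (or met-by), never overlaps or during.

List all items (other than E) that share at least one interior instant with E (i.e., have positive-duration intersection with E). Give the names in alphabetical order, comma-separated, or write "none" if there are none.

Target E = [13:10, 19:05].
D [16:00, 19:25] → overlapped-by → yes.
F [07:00, 15:05] → overlaps → yes.
G [16:40, 17:40] → during → yes.
N [12:00, 13:25] → overlaps → yes.
P [15:55, 19:00] → during → yes.
Q [20:40, 22:25] → after → no.
U [09:20, 12:00] → before → no.
Result: D, F, G, N, P.

D, F, G, N, P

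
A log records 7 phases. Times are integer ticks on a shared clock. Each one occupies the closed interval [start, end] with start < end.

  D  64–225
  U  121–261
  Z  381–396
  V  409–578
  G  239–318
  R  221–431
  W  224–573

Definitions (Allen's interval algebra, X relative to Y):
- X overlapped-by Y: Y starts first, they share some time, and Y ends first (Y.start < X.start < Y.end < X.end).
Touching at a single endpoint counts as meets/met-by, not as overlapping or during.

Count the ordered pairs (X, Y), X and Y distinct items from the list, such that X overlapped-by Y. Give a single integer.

Checking all 42 ordered pairs for relation 'overlapped-by'; matching pairs in alphabetical order:
(G, U): G overlapped-by U ✓
(R, D): R overlapped-by D ✓
(R, U): R overlapped-by U ✓
(U, D): U overlapped-by D ✓
(V, R): V overlapped-by R ✓
(V, W): V overlapped-by W ✓
(W, D): W overlapped-by D ✓
(W, R): W overlapped-by R ✓
(W, U): W overlapped-by U ✓
Count: 9.

9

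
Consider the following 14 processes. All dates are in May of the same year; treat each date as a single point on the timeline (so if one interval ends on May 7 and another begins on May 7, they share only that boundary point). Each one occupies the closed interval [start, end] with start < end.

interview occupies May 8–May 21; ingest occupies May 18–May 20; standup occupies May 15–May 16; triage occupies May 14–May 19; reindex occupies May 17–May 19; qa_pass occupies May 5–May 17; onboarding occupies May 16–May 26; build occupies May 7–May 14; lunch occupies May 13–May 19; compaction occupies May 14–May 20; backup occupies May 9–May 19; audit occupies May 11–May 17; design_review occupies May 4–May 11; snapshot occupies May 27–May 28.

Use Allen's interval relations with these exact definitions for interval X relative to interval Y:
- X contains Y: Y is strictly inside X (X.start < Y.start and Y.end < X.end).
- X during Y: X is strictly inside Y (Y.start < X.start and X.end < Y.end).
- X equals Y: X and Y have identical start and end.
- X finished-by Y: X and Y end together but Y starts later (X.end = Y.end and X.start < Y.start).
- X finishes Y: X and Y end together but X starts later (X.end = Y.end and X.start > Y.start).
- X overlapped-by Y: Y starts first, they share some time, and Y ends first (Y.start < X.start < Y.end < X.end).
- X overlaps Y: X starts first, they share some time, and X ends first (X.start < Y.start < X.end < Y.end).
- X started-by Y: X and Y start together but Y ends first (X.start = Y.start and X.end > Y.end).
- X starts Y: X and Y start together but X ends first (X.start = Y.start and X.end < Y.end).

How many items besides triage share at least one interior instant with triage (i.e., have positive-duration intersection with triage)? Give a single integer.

Target triage = [May 14, May 19].
audit [May 11, May 17] → overlaps → counts.
backup [May 9, May 19] → finished-by → counts.
build [May 7, May 14] → meets → no.
compaction [May 14, May 20] → started-by → counts.
design_review [May 4, May 11] → before → no.
ingest [May 18, May 20] → overlapped-by → counts.
interview [May 8, May 21] → contains → counts.
lunch [May 13, May 19] → finished-by → counts.
onboarding [May 16, May 26] → overlapped-by → counts.
qa_pass [May 5, May 17] → overlaps → counts.
reindex [May 17, May 19] → finishes → counts.
snapshot [May 27, May 28] → after → no.
standup [May 15, May 16] → during → counts.
Total: 10.

10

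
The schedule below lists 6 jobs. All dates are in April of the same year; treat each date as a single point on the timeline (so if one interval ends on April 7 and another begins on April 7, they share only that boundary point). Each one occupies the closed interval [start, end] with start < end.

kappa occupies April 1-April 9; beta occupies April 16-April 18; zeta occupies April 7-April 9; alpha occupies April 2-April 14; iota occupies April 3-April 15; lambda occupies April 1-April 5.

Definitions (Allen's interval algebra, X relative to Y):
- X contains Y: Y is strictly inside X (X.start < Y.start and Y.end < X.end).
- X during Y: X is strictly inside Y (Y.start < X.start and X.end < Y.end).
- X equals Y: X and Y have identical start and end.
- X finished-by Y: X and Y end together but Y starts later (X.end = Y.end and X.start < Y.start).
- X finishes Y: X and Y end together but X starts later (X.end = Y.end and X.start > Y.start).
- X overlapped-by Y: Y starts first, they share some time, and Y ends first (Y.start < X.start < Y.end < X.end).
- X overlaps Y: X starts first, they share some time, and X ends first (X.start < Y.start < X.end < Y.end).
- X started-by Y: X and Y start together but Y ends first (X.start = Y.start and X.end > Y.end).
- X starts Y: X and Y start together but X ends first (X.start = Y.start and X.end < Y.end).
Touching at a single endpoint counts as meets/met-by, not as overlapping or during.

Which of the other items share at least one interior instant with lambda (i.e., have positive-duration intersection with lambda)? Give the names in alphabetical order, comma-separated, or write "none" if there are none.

alpha, iota, kappa

Target lambda = [April 1, April 5].
alpha [April 2, April 14] → overlapped-by → yes.
beta [April 16, April 18] → after → no.
iota [April 3, April 15] → overlapped-by → yes.
kappa [April 1, April 9] → started-by → yes.
zeta [April 7, April 9] → after → no.
Result: alpha, iota, kappa.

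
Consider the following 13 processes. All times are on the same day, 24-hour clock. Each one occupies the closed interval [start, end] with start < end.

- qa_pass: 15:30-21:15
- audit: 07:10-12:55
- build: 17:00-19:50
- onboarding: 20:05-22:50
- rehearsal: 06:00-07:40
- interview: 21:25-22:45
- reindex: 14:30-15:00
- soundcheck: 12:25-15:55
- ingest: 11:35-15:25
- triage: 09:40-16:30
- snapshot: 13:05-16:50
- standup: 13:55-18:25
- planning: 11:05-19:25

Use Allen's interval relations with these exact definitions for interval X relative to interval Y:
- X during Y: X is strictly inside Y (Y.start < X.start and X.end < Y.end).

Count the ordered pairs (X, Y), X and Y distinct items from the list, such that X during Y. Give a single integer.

Checking all 156 ordered pairs for relation 'during'; matching pairs in alphabetical order:
(build, qa_pass): build during qa_pass ✓
(ingest, planning): ingest during planning ✓
(ingest, triage): ingest during triage ✓
(interview, onboarding): interview during onboarding ✓
(reindex, ingest): reindex during ingest ✓
(reindex, planning): reindex during planning ✓
(reindex, snapshot): reindex during snapshot ✓
(reindex, soundcheck): reindex during soundcheck ✓
(reindex, standup): reindex during standup ✓
(reindex, triage): reindex during triage ✓
(snapshot, planning): snapshot during planning ✓
(soundcheck, planning): soundcheck during planning ✓
(soundcheck, triage): soundcheck during triage ✓
(standup, planning): standup during planning ✓
Count: 14.

14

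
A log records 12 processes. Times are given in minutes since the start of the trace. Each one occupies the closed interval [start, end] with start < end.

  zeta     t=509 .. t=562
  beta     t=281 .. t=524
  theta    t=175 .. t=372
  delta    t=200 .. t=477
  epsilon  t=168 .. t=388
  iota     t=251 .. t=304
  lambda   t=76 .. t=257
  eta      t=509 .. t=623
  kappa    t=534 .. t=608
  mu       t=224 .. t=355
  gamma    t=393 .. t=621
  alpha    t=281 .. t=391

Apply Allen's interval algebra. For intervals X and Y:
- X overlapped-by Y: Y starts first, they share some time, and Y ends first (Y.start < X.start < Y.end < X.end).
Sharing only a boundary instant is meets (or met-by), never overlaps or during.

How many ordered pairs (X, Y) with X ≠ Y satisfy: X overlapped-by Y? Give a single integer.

Checking all 132 ordered pairs for relation 'overlapped-by'; matching pairs in alphabetical order:
(alpha, epsilon): alpha overlapped-by epsilon ✓
(alpha, iota): alpha overlapped-by iota ✓
(alpha, mu): alpha overlapped-by mu ✓
(alpha, theta): alpha overlapped-by theta ✓
(beta, delta): beta overlapped-by delta ✓
(beta, epsilon): beta overlapped-by epsilon ✓
(beta, iota): beta overlapped-by iota ✓
(beta, mu): beta overlapped-by mu ✓
(beta, theta): beta overlapped-by theta ✓
(delta, epsilon): delta overlapped-by epsilon ✓
(delta, lambda): delta overlapped-by lambda ✓
(delta, theta): delta overlapped-by theta ✓
(epsilon, lambda): epsilon overlapped-by lambda ✓
(eta, beta): eta overlapped-by beta ✓
(eta, gamma): eta overlapped-by gamma ✓
(gamma, beta): gamma overlapped-by beta ✓
(gamma, delta): gamma overlapped-by delta ✓
(iota, lambda): iota overlapped-by lambda ✓
(kappa, zeta): kappa overlapped-by zeta ✓
(mu, lambda): mu overlapped-by lambda ✓
(theta, lambda): theta overlapped-by lambda ✓
(zeta, beta): zeta overlapped-by beta ✓
Count: 22.

22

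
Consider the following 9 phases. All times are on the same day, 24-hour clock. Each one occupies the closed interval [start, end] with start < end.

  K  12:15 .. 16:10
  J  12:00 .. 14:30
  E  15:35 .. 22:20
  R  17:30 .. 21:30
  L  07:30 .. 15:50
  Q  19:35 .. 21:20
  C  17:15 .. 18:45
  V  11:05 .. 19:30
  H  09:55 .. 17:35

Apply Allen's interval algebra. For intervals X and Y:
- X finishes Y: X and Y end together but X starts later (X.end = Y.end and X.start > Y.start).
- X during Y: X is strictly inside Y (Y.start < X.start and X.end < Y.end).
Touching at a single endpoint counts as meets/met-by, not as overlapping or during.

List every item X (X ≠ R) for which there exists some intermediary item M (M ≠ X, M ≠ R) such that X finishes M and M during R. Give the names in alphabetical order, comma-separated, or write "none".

Target R = [17:30, 21:30].
Intermediaries M with M during R: Q.
Via Q — items with X finishes Q: none.
Union: none.

none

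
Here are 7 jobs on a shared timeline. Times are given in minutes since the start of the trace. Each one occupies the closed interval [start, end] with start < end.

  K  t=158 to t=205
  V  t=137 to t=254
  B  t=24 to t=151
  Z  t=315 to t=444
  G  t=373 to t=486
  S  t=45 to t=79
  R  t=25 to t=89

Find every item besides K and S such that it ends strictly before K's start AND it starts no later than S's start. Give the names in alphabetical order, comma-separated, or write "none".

B, R

Conditions: its end is strictly before K's start (X.end < t=158) AND its start is no later than S's start (X.start <= t=45).
B: end t=151 < t=158? ✓; start t=24 <= t=45? ✓ → yes.
G: end t=486 < t=158? ✗; start t=373 <= t=45? ✗ → no.
R: end t=89 < t=158? ✓; start t=25 <= t=45? ✓ → yes.
V: end t=254 < t=158? ✗; start t=137 <= t=45? ✗ → no.
Z: end t=444 < t=158? ✗; start t=315 <= t=45? ✗ → no.
Result: B, R.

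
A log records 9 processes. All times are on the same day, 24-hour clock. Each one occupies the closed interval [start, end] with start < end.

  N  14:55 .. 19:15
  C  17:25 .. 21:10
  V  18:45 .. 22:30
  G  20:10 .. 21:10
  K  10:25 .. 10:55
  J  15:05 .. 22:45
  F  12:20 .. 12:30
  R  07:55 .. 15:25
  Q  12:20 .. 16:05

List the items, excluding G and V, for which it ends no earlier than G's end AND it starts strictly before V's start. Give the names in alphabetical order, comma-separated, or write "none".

Conditions: its end is no earlier than G's end (X.end >= 21:10) AND its start is strictly before V's start (X.start < 18:45).
C: end 21:10 >= 21:10? ✓; start 17:25 < 18:45? ✓ → yes.
F: end 12:30 >= 21:10? ✗; start 12:20 < 18:45? ✓ → no.
J: end 22:45 >= 21:10? ✓; start 15:05 < 18:45? ✓ → yes.
K: end 10:55 >= 21:10? ✗; start 10:25 < 18:45? ✓ → no.
N: end 19:15 >= 21:10? ✗; start 14:55 < 18:45? ✓ → no.
Q: end 16:05 >= 21:10? ✗; start 12:20 < 18:45? ✓ → no.
R: end 15:25 >= 21:10? ✗; start 07:55 < 18:45? ✓ → no.
Result: C, J.

C, J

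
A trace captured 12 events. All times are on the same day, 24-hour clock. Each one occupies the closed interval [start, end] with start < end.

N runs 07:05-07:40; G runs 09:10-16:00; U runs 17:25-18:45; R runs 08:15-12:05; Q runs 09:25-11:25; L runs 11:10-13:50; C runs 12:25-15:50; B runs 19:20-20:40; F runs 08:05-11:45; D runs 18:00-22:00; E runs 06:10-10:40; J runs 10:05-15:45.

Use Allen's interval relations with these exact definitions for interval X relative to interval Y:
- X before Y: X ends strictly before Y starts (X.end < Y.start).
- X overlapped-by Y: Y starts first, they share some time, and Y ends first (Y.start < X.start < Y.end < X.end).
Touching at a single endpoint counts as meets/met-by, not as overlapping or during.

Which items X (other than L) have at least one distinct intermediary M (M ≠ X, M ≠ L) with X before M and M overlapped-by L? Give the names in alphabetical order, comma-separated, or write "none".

Target L = [11:10, 13:50].
Intermediaries M with M overlapped-by L: C.
Via C — items with X before C: E, F, N, Q, R.
Union: E, F, N, Q, R.

E, F, N, Q, R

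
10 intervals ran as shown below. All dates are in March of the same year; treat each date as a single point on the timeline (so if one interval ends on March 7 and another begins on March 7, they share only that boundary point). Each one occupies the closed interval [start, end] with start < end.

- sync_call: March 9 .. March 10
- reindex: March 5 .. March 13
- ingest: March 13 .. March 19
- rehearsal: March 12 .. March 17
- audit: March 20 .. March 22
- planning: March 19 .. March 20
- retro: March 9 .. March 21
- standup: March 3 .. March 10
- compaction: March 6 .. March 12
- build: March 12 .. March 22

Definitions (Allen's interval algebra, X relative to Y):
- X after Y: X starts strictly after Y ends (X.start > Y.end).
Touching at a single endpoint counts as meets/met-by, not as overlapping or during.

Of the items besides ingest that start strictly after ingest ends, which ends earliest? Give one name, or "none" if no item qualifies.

audit

Target ingest = [March 13, March 19].
audit [March 20, March 22] → after → candidate.
build [March 12, March 22] → contains → excluded.
compaction [March 6, March 12] → before → excluded.
planning [March 19, March 20] → met-by → excluded.
rehearsal [March 12, March 17] → overlaps → excluded.
reindex [March 5, March 13] → meets → excluded.
retro [March 9, March 21] → contains → excluded.
standup [March 3, March 10] → before → excluded.
sync_call [March 9, March 10] → before → excluded.
Among candidates, earliest end is March 22 → audit.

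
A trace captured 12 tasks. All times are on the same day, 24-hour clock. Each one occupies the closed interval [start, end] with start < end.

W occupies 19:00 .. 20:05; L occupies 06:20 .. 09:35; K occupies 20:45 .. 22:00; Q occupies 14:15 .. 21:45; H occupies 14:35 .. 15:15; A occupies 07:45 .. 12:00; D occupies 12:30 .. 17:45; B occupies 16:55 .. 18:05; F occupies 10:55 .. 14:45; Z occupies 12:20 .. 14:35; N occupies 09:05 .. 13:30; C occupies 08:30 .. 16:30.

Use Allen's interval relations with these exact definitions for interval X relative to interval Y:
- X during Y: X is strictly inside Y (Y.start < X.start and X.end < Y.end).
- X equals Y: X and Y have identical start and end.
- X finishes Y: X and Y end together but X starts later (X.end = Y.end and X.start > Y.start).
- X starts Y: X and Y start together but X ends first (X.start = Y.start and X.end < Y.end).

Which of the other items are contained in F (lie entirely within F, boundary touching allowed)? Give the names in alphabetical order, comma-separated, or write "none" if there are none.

Target F = [10:55, 14:45].
A [07:45, 12:00] → overlaps → no.
B [16:55, 18:05] → after → no.
C [08:30, 16:30] → contains → no.
D [12:30, 17:45] → overlapped-by → no.
H [14:35, 15:15] → overlapped-by → no.
K [20:45, 22:00] → after → no.
L [06:20, 09:35] → before → no.
N [09:05, 13:30] → overlaps → no.
Q [14:15, 21:45] → overlapped-by → no.
W [19:00, 20:05] → after → no.
Z [12:20, 14:35] → during → yes.
Result: Z.

Z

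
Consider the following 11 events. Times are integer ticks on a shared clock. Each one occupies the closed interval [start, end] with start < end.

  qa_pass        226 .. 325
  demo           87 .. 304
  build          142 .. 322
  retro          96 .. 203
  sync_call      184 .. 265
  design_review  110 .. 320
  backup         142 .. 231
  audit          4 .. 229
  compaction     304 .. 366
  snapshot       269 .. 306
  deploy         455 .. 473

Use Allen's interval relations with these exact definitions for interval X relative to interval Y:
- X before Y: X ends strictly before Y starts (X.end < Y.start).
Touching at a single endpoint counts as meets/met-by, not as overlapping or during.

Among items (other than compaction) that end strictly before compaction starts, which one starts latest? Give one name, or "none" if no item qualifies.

sync_call

Target compaction = [304, 366].
audit [4, 229] → before → candidate.
backup [142, 231] → before → candidate.
build [142, 322] → overlaps → excluded.
demo [87, 304] → meets → excluded.
deploy [455, 473] → after → excluded.
design_review [110, 320] → overlaps → excluded.
qa_pass [226, 325] → overlaps → excluded.
retro [96, 203] → before → candidate.
snapshot [269, 306] → overlaps → excluded.
sync_call [184, 265] → before → candidate.
Among candidates, latest start is 184 → sync_call.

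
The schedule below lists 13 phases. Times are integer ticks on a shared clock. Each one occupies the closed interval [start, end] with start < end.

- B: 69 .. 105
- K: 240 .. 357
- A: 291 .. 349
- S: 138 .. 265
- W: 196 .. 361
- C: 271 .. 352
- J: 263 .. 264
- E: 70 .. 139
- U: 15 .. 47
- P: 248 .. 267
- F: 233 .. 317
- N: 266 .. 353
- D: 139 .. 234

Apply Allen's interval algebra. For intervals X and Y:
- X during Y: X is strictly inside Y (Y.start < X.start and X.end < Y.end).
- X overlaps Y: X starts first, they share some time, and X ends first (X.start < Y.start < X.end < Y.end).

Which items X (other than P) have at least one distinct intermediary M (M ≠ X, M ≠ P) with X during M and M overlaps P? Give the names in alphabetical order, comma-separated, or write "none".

D, J

Target P = [248, 267].
Intermediaries M with M overlaps P: S.
Via S — items with X during S: D, J.
Union: D, J.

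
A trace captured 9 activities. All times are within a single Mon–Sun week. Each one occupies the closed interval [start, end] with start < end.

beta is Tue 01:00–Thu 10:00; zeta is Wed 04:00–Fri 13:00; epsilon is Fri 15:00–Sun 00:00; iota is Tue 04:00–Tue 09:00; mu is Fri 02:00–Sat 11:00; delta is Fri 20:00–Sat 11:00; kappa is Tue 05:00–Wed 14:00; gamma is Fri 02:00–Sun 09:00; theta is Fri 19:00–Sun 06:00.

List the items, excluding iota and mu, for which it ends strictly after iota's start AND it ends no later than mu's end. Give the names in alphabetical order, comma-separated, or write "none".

beta, delta, kappa, zeta

Conditions: its end is strictly after iota's start (X.end > Tue 04:00) AND its end is no later than mu's end (X.end <= Sat 11:00).
beta: end Thu 10:00 > Tue 04:00? ✓; end Thu 10:00 <= Sat 11:00? ✓ → yes.
delta: end Sat 11:00 > Tue 04:00? ✓; end Sat 11:00 <= Sat 11:00? ✓ → yes.
epsilon: end Sun 00:00 > Tue 04:00? ✓; end Sun 00:00 <= Sat 11:00? ✗ → no.
gamma: end Sun 09:00 > Tue 04:00? ✓; end Sun 09:00 <= Sat 11:00? ✗ → no.
kappa: end Wed 14:00 > Tue 04:00? ✓; end Wed 14:00 <= Sat 11:00? ✓ → yes.
theta: end Sun 06:00 > Tue 04:00? ✓; end Sun 06:00 <= Sat 11:00? ✗ → no.
zeta: end Fri 13:00 > Tue 04:00? ✓; end Fri 13:00 <= Sat 11:00? ✓ → yes.
Result: beta, delta, kappa, zeta.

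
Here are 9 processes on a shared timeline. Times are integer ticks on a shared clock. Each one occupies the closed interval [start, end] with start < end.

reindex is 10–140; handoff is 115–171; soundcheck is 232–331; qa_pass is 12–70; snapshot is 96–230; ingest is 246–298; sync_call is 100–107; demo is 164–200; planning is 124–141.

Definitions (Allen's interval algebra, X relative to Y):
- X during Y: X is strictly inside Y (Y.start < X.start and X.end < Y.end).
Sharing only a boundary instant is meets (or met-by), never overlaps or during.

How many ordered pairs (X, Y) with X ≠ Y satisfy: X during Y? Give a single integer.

8

Checking all 72 ordered pairs for relation 'during'; matching pairs in alphabetical order:
(demo, snapshot): demo during snapshot ✓
(handoff, snapshot): handoff during snapshot ✓
(ingest, soundcheck): ingest during soundcheck ✓
(planning, handoff): planning during handoff ✓
(planning, snapshot): planning during snapshot ✓
(qa_pass, reindex): qa_pass during reindex ✓
(sync_call, reindex): sync_call during reindex ✓
(sync_call, snapshot): sync_call during snapshot ✓
Count: 8.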